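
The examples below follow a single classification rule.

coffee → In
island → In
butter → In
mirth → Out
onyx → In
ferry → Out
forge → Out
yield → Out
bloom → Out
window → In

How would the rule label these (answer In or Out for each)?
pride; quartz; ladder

The classifier is using: even length.
pride → length 5 → Out. quartz → length 6 → In. ladder → length 6 → In.

Out, In, In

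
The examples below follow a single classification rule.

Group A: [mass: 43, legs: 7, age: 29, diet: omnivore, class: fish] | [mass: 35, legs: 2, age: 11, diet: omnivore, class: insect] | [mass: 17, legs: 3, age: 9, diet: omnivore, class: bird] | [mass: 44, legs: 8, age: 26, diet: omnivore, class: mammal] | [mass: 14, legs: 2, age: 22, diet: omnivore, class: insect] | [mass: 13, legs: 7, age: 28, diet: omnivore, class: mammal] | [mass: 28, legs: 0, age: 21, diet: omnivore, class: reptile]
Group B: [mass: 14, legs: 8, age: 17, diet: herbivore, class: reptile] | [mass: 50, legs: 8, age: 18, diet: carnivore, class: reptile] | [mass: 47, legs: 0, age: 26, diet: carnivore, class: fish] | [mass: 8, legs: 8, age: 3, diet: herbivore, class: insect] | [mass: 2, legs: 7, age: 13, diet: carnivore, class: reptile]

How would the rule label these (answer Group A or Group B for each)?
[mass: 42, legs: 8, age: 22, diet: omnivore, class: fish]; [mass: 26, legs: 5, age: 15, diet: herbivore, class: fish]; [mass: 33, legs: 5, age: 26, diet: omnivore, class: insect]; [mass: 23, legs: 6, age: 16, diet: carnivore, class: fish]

Group A, Group B, Group A, Group B

The pattern is that an item is 'Group A' exactly when: diet is omnivore.
Group A: [mass: 42, legs: 8, age: 22, diet: omnivore, class: fish], since diet is omnivore. Group B: [mass: 26, legs: 5, age: 15, diet: herbivore, class: fish], since diet is herbivore. Group A: [mass: 33, legs: 5, age: 26, diet: omnivore, class: insect], since diet is omnivore. Group B: [mass: 23, legs: 6, age: 16, diet: carnivore, class: fish], since diet is carnivore.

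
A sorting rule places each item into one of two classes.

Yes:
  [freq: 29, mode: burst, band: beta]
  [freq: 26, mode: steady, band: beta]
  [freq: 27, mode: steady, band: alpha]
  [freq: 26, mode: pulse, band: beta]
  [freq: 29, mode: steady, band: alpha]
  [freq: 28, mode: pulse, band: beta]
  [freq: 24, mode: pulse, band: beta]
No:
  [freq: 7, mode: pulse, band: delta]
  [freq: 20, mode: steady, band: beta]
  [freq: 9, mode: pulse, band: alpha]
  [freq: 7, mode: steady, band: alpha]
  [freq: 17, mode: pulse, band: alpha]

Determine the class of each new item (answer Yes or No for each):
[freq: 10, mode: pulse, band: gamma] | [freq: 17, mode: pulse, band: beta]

The rule appears to be: freq ≥ 24.
[freq: 10, mode: pulse, band: gamma]: freq = 10, does not satisfy this → No.
[freq: 17, mode: pulse, band: beta]: freq = 17, does not satisfy this → No.

No, No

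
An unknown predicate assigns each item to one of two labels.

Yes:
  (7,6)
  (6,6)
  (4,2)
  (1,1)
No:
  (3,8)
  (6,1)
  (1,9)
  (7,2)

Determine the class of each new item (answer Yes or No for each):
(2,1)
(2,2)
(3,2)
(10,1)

The pattern is that an item is 'Yes' exactly when: |first − second| ≤ 2.

Yes, Yes, Yes, No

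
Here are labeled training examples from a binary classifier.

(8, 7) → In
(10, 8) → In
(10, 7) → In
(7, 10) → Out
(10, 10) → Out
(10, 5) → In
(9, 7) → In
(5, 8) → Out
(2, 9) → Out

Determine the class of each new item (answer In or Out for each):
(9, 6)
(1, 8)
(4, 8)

In, Out, Out

The rule appears to be: first > second.
(9, 6): 9 > 6 — has this property, so In. (1, 8): 1 < 8 — fails the rule, so Out. (4, 8): 4 < 8 — fails the rule, so Out.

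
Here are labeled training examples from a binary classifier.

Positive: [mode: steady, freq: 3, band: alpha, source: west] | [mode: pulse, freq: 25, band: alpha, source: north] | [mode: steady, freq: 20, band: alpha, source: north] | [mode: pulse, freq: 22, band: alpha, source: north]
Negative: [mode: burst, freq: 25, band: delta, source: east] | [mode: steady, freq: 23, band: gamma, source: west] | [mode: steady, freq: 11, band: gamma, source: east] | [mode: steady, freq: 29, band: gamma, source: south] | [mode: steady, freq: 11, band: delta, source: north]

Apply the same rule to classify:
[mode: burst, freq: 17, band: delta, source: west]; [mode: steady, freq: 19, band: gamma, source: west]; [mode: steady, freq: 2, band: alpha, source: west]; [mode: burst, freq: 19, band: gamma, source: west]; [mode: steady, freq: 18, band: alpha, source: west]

Negative, Negative, Positive, Negative, Positive

The distinguishing property — band is alpha — holds for all the 'Positive' cases and none of the 'Negative' cases.
[mode: burst, freq: 17, band: delta, source: west] — band is delta, hence Negative.
[mode: steady, freq: 19, band: gamma, source: west] — band is gamma, hence Negative.
[mode: steady, freq: 2, band: alpha, source: west] — band is alpha, hence Positive.
[mode: burst, freq: 19, band: gamma, source: west] — band is gamma, hence Negative.
[mode: steady, freq: 18, band: alpha, source: west] — band is alpha, hence Positive.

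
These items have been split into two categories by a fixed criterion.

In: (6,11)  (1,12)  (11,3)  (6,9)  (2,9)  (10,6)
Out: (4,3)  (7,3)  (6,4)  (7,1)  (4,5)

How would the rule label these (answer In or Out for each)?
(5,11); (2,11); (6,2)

In, In, Out

'In' ⟺ sum ≥ 11.
(5,11) — 5+11 = 16, hence In. (2,11) — 2+11 = 13, hence In. (6,2) — 6+2 = 8, hence Out.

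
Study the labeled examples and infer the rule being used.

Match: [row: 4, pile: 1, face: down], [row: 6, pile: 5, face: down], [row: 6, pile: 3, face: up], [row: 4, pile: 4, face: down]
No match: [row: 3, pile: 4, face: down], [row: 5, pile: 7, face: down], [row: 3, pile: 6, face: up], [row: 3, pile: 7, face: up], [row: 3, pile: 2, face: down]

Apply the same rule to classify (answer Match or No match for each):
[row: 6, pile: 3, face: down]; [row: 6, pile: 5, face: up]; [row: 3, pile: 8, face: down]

The pattern is that an item is 'Match' exactly when: row is even.
[row: 6, pile: 3, face: down] — row = 6, hence Match. [row: 6, pile: 5, face: up] — row = 6, hence Match. [row: 3, pile: 8, face: down] — row = 3, hence No match.

Match, Match, No match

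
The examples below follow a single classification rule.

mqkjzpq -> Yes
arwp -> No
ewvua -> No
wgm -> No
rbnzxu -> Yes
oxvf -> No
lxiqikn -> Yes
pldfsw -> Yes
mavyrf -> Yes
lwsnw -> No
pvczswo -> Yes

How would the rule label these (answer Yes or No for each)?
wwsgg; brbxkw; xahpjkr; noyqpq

The distinguishing property — length ≥ 6 — holds for all the 'Yes' cases and none of the 'No' cases.
wwsgg: No (length 5). brbxkw: Yes (length 6). xahpjkr: Yes (length 7). noyqpq: Yes (length 6).

No, Yes, Yes, Yes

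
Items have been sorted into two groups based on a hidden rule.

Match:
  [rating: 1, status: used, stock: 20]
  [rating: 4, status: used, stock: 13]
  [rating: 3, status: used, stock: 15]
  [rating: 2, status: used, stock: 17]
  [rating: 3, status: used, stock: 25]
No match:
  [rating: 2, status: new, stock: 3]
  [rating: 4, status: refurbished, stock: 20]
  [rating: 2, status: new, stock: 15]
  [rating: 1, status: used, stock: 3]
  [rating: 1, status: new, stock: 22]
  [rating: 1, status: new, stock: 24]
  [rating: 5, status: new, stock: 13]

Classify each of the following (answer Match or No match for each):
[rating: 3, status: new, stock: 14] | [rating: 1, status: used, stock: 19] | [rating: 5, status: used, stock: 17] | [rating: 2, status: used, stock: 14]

'Match' ⟺ status is used AND stock ≥ 13.
No match: [rating: 3, status: new, stock: 14], since status is new, stock = 14. Match: [rating: 1, status: used, stock: 19], since status is used, stock = 19. Match: [rating: 5, status: used, stock: 17], since status is used, stock = 17. Match: [rating: 2, status: used, stock: 14], since status is used, stock = 14.

No match, Match, Match, Match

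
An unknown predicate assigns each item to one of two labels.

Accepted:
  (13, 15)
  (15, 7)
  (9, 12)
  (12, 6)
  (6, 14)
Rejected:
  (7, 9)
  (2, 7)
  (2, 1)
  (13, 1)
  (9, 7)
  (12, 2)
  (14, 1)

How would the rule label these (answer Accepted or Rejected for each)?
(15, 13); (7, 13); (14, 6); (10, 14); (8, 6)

The classifier is using: sum ≥ 18.
Accepted: (15, 13), since 15+13 = 28. Accepted: (7, 13), since 7+13 = 20. Accepted: (14, 6), since 14+6 = 20. Accepted: (10, 14), since 10+14 = 24. Rejected: (8, 6), since 8+6 = 14.

Accepted, Accepted, Accepted, Accepted, Rejected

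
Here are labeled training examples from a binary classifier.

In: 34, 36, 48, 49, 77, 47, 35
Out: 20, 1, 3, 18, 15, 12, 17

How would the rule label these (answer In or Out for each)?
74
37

In, In

Every 'In' example satisfies: at least 34. None of the 'Out' examples do.
74: In (74 ≥ 34). 37: In (37 ≥ 34).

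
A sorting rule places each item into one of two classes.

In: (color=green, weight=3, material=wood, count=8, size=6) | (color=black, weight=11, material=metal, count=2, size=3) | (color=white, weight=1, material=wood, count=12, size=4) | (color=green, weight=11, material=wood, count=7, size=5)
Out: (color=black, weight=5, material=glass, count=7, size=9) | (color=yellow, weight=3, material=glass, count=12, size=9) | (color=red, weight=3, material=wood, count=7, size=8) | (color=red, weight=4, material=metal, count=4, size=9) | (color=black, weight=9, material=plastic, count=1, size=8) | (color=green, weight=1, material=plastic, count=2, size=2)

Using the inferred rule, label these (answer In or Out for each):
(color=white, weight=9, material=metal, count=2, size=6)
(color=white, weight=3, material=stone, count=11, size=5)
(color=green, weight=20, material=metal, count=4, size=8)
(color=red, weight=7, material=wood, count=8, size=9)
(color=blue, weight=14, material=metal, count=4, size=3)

Rule: size ≥ 3 AND size ≤ 6. This holds for each 'In' example and fails for each 'Out' one.
(color=white, weight=9, material=metal, count=2, size=6) — size = 6, hence In. (color=white, weight=3, material=stone, count=11, size=5) — size = 5, hence In. (color=green, weight=20, material=metal, count=4, size=8) — size = 8, hence Out. (color=red, weight=7, material=wood, count=8, size=9) — size = 9, hence Out. (color=blue, weight=14, material=metal, count=4, size=3) — size = 3, hence In.

In, In, Out, Out, In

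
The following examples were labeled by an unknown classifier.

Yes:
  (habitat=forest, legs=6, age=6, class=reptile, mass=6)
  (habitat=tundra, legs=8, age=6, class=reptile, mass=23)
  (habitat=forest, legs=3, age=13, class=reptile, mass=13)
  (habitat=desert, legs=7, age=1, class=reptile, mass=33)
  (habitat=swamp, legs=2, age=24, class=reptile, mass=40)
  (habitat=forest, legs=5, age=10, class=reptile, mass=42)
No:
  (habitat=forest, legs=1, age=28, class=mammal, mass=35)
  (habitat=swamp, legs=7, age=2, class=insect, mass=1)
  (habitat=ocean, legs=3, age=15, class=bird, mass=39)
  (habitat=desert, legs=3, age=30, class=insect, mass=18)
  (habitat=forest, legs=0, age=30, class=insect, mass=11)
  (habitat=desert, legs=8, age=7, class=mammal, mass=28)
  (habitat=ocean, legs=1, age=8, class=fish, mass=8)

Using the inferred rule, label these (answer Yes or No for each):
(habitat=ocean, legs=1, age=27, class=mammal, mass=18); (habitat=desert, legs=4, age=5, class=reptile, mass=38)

'Yes' ⟺ class is reptile.
(habitat=ocean, legs=1, age=27, class=mammal, mass=18): class is mammal — doesn't match, so No.
(habitat=desert, legs=4, age=5, class=reptile, mass=38): class is reptile — has this property, so Yes.

No, Yes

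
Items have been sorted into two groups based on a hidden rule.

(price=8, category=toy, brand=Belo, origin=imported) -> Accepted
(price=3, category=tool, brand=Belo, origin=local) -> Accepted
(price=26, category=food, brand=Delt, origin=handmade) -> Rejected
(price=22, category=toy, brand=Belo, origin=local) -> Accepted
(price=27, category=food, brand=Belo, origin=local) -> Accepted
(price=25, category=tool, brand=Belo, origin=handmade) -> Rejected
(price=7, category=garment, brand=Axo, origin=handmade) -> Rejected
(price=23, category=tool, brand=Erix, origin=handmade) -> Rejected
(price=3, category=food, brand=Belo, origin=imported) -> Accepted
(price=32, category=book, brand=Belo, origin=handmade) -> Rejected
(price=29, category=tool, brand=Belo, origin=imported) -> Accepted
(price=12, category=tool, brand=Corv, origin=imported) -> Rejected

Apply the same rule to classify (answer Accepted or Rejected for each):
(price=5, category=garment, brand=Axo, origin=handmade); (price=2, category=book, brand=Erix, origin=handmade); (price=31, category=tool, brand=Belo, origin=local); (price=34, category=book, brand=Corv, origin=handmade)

Rejected, Rejected, Accepted, Rejected

The classifier is using: origin is not handmade AND brand is Belo.
(price=5, category=garment, brand=Axo, origin=handmade) → origin is handmade, brand is Axo → Rejected. (price=2, category=book, brand=Erix, origin=handmade) → origin is handmade, brand is Erix → Rejected. (price=31, category=tool, brand=Belo, origin=local) → origin is local, brand is Belo → Accepted. (price=34, category=book, brand=Corv, origin=handmade) → origin is handmade, brand is Corv → Rejected.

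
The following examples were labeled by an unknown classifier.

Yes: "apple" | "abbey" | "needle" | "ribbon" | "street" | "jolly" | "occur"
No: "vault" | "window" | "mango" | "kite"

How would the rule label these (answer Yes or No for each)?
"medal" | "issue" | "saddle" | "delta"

No, Yes, Yes, No

'Yes' ⟺ has a double letter.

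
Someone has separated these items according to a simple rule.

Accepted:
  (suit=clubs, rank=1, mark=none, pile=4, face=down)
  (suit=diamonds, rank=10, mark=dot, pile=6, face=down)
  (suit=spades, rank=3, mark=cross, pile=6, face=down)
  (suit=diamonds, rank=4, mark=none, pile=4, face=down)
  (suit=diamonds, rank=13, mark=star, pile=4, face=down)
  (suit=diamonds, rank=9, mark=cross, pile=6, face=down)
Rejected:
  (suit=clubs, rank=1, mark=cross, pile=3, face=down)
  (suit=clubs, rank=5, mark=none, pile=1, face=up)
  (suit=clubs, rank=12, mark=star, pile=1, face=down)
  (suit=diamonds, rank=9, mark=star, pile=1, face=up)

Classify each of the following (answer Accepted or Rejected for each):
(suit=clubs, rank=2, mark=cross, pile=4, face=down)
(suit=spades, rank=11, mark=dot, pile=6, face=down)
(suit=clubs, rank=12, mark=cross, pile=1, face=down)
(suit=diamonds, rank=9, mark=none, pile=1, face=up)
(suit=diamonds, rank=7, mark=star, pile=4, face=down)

Accepted, Accepted, Rejected, Rejected, Accepted

The simplest hypothesis consistent with all the labels is: pile ≥ 4.
(suit=clubs, rank=2, mark=cross, pile=4, face=down) → pile = 4 → Accepted.
(suit=spades, rank=11, mark=dot, pile=6, face=down) → pile = 6 → Accepted.
(suit=clubs, rank=12, mark=cross, pile=1, face=down) → pile = 1 → Rejected.
(suit=diamonds, rank=9, mark=none, pile=1, face=up) → pile = 1 → Rejected.
(suit=diamonds, rank=7, mark=star, pile=4, face=down) → pile = 4 → Accepted.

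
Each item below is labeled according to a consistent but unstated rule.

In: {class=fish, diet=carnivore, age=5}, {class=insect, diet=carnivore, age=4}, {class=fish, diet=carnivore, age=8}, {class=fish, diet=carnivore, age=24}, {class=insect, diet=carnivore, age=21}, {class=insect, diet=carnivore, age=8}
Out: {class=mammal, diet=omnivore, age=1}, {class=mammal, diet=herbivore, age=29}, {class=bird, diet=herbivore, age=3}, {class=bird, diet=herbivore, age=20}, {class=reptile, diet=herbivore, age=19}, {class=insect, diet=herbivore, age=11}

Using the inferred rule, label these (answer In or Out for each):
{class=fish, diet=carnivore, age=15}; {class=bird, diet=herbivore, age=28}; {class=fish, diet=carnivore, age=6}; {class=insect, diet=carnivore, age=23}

All 'In' examples share one property — diet is carnivore — and every 'Out' example lacks it.

In, Out, In, In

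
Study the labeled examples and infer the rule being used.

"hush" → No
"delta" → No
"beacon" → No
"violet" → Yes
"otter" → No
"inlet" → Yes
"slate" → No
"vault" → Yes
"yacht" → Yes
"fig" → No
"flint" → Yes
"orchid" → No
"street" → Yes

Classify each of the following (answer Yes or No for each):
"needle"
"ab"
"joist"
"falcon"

No, No, Yes, No

Every 'Yes' example satisfies: ends with 't'. None of the 'No' examples do.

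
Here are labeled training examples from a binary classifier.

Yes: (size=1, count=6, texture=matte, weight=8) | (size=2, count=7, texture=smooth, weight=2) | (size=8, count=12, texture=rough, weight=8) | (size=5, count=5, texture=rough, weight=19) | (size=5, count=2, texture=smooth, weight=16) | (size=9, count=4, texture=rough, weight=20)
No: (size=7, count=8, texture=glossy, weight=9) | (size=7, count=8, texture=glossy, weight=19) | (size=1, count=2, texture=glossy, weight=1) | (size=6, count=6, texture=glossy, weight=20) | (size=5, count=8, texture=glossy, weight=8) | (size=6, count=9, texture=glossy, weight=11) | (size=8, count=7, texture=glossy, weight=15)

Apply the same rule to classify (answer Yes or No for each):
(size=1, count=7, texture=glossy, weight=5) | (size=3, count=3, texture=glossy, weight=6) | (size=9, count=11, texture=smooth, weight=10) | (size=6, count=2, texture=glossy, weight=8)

No, No, Yes, No

The pattern is that an item is 'Yes' exactly when: texture is not glossy.
(size=1, count=7, texture=glossy, weight=5) — texture is glossy, hence No.
(size=3, count=3, texture=glossy, weight=6) — texture is glossy, hence No.
(size=9, count=11, texture=smooth, weight=10) — texture is smooth, hence Yes.
(size=6, count=2, texture=glossy, weight=8) — texture is glossy, hence No.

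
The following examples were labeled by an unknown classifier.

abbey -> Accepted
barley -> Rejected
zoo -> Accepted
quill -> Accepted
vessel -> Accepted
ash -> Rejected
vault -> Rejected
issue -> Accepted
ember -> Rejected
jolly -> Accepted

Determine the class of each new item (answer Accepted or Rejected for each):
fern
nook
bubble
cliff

Rejected, Accepted, Accepted, Accepted

Rule: has a double letter. This holds for each 'Accepted' example and fails for each 'Rejected' one.
fern: no doubled letter — doesn't qualify, so Rejected. nook: 'oo' doubled — has this property, so Accepted. bubble: 'bb' doubled — has this property, so Accepted. cliff: 'ff' doubled — has this property, so Accepted.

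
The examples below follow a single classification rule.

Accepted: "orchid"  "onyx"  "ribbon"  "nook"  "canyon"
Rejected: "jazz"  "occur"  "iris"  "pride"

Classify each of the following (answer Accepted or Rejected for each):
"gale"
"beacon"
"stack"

Rejected, Accepted, Rejected

The rule appears to be: even length AND contains 'o'.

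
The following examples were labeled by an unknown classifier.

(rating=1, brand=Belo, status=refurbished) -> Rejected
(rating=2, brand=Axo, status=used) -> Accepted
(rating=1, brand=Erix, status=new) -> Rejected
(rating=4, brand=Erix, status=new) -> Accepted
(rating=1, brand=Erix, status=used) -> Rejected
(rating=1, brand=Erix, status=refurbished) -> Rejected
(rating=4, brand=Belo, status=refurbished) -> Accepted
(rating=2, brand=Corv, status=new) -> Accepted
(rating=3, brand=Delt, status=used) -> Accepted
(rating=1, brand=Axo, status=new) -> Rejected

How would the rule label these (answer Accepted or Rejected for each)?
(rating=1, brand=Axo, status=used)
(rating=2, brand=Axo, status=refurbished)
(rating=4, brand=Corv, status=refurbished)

Rejected, Accepted, Accepted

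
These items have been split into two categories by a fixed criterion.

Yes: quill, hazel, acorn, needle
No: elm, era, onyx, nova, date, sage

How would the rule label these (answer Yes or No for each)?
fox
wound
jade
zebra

The common property of the 'Yes' items is: length ≥ 5. No 'No' item has it.
fox: length 3, does not fit → No.
wound: length 5, meets the rule → Yes.
jade: length 4, does not fit → No.
zebra: length 5, meets the rule → Yes.

No, Yes, No, Yes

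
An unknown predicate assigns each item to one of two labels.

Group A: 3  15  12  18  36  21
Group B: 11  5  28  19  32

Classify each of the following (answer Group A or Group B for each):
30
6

Group A, Group A

The rule appears to be: multiple of 3.
30: Group A (30 = 3·10).
6: Group A (6 = 3·2).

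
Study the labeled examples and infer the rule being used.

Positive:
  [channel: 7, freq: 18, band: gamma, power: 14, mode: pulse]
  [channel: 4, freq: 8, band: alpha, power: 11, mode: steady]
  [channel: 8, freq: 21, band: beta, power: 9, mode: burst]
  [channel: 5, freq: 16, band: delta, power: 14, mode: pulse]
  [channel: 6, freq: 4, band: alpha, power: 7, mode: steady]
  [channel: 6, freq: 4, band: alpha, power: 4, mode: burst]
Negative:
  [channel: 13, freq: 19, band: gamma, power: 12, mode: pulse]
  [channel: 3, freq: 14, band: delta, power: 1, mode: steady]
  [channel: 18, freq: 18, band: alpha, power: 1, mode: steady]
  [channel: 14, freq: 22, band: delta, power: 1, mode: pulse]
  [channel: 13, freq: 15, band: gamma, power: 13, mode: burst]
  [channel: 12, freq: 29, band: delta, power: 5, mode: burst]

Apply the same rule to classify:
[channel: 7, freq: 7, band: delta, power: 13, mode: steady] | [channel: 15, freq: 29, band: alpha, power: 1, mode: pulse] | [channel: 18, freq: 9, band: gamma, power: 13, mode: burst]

The simplest hypothesis consistent with all the labels is: power ≥ 4 AND channel ≤ 8.
[channel: 7, freq: 7, band: delta, power: 13, mode: steady] → power = 13, channel = 7 → Positive.
[channel: 15, freq: 29, band: alpha, power: 1, mode: pulse] → power = 1, channel = 15 → Negative.
[channel: 18, freq: 9, band: gamma, power: 13, mode: burst] → power = 13, channel = 18 → Negative.

Positive, Negative, Negative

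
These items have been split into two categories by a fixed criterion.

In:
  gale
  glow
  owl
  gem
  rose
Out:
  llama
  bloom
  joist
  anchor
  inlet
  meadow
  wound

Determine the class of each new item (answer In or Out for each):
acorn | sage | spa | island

The common property of the 'In' items is: length ≤ 4. No 'Out' item has it.
Out: acorn, since length 5.
In: sage, since length 4.
In: spa, since length 3.
Out: island, since length 6.

Out, In, In, Out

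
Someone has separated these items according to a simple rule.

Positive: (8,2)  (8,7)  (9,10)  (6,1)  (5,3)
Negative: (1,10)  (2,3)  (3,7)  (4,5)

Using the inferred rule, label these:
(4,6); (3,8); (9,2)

Negative, Negative, Positive

The common property of the 'Positive' items is: first ≥ 5. No 'Negative' item has it.
(4,6) — first 4, hence Negative.
(3,8) — first 3, hence Negative.
(9,2) — first 9, hence Positive.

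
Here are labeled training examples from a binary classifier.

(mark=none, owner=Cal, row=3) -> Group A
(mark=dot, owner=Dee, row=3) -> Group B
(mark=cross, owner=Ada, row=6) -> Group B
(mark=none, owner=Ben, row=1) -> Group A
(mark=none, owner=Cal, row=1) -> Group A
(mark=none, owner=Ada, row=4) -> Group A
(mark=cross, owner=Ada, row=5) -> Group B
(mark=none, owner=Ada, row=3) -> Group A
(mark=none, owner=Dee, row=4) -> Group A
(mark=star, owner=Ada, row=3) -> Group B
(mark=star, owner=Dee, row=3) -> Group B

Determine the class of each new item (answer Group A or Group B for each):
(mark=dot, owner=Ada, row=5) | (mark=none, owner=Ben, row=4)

The classifier is using: mark is none.

Group B, Group A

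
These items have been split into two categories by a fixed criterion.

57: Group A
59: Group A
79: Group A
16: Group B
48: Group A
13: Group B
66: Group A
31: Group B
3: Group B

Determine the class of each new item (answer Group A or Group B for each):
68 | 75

Group A, Group A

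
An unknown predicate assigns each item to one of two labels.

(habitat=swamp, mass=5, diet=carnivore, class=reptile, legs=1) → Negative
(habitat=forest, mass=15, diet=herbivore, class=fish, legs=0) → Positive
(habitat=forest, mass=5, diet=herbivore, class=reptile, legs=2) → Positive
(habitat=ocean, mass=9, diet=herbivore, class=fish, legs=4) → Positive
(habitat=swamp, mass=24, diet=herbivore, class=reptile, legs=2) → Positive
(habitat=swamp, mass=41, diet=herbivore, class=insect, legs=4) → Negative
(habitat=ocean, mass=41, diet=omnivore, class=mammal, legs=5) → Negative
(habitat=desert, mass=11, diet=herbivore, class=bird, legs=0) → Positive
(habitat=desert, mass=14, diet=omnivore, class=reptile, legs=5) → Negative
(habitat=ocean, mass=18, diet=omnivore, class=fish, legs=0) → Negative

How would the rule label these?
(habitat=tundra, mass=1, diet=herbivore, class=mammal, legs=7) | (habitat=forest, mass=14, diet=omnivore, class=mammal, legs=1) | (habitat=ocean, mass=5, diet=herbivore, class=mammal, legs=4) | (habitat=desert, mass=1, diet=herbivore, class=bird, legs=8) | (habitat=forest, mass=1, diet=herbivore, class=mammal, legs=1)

The classifier is using: diet is herbivore AND mass ≤ 24.
(habitat=tundra, mass=1, diet=herbivore, class=mammal, legs=7) — diet is herbivore, mass = 1, hence Positive.
(habitat=forest, mass=14, diet=omnivore, class=mammal, legs=1) — diet is omnivore, mass = 14, hence Negative.
(habitat=ocean, mass=5, diet=herbivore, class=mammal, legs=4) — diet is herbivore, mass = 5, hence Positive.
(habitat=desert, mass=1, diet=herbivore, class=bird, legs=8) — diet is herbivore, mass = 1, hence Positive.
(habitat=forest, mass=1, diet=herbivore, class=mammal, legs=1) — diet is herbivore, mass = 1, hence Positive.

Positive, Negative, Positive, Positive, Positive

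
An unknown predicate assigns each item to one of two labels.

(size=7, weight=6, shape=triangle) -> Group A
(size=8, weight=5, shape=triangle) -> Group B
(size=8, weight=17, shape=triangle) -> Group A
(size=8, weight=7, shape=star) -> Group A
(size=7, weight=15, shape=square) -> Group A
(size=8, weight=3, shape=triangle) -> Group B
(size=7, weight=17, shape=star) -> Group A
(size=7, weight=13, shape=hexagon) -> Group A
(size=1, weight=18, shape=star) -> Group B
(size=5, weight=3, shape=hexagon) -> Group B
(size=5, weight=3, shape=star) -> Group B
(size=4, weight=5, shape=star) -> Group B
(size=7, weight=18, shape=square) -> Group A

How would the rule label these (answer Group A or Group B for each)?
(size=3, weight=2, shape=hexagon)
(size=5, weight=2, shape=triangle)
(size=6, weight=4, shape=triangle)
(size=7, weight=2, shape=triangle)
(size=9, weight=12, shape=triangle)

Group B, Group B, Group B, Group B, Group A

Every 'Group A' example satisfies: size ≥ 4 AND weight ≥ 6. None of the 'Group B' examples do.
(size=3, weight=2, shape=hexagon): Group B (size = 3, weight = 2). (size=5, weight=2, shape=triangle): Group B (size = 5, weight = 2). (size=6, weight=4, shape=triangle): Group B (size = 6, weight = 4). (size=7, weight=2, shape=triangle): Group B (size = 7, weight = 2). (size=9, weight=12, shape=triangle): Group A (size = 9, weight = 12).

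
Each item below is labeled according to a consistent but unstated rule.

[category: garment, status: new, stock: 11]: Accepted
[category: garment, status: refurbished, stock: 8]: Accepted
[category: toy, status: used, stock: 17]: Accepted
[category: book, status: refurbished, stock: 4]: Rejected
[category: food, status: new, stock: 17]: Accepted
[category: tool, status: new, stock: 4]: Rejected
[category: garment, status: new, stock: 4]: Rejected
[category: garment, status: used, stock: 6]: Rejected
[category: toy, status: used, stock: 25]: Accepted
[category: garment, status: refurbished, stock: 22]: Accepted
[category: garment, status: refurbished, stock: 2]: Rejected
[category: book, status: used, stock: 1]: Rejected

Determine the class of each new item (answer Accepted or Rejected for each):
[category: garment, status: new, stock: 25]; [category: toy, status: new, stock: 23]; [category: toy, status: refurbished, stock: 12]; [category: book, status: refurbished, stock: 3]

Rule: stock ≥ 8. This holds for each 'Accepted' example and fails for each 'Rejected' one.
[category: garment, status: new, stock: 25]: stock = 25, checks out → Accepted.
[category: toy, status: new, stock: 23]: stock = 23, checks out → Accepted.
[category: toy, status: refurbished, stock: 12]: stock = 12, checks out → Accepted.
[category: book, status: refurbished, stock: 3]: stock = 3, doesn't match → Rejected.

Accepted, Accepted, Accepted, Rejected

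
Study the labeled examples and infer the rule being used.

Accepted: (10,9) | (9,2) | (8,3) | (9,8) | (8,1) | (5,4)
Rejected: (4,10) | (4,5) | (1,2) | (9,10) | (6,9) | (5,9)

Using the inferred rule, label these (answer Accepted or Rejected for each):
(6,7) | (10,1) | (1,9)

The common property of the 'Accepted' items is: first > second. No 'Rejected' item has it.

Rejected, Accepted, Rejected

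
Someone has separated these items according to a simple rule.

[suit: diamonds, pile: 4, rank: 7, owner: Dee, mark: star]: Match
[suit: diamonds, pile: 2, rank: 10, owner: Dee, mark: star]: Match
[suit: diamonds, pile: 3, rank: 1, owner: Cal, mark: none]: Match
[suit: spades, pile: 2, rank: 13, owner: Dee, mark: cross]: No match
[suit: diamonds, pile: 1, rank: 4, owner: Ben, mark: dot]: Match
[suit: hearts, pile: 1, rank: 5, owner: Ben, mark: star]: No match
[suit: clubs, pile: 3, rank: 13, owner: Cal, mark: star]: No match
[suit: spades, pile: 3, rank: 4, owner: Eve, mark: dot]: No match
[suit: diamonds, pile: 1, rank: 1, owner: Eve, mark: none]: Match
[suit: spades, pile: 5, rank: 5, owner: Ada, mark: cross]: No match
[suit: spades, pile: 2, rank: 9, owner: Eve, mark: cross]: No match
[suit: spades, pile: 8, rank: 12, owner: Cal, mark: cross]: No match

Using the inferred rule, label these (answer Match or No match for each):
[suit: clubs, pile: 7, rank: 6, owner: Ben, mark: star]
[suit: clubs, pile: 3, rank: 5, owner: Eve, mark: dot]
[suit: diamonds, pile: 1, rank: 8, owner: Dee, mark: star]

Checking candidate rules against both groups, what survives is: suit is diamonds.

No match, No match, Match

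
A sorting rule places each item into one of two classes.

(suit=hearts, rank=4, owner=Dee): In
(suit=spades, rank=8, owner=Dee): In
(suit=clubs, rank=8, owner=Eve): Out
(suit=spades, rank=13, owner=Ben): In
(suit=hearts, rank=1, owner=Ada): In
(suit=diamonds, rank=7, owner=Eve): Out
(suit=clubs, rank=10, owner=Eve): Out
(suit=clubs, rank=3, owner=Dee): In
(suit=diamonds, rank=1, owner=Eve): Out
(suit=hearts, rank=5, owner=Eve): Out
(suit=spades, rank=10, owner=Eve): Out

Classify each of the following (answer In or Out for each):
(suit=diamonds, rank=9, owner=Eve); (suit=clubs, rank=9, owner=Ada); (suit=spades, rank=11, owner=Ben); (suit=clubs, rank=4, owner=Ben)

Out, In, In, In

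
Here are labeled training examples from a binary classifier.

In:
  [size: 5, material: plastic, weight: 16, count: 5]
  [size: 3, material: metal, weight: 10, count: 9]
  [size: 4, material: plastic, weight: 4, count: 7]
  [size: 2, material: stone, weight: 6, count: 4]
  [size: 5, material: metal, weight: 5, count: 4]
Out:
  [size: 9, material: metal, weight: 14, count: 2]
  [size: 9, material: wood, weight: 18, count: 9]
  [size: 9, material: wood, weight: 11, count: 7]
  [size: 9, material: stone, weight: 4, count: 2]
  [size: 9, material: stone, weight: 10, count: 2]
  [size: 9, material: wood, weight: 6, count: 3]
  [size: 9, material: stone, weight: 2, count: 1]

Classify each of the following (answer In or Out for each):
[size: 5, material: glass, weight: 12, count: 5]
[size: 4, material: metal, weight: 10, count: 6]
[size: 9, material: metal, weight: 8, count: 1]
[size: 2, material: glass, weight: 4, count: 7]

The classifier is using: size ≤ 5.
In: [size: 5, material: glass, weight: 12, count: 5], since size = 5. In: [size: 4, material: metal, weight: 10, count: 6], since size = 4. Out: [size: 9, material: metal, weight: 8, count: 1], since size = 9. In: [size: 2, material: glass, weight: 4, count: 7], since size = 2.

In, In, Out, In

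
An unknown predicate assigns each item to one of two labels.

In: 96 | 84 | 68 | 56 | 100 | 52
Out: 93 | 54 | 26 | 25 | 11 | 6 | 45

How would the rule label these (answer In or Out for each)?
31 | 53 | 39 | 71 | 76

Out, Out, Out, Out, In

The distinguishing property — multiple of 4 — holds for all the 'In' cases and none of the 'Out' cases.
31: 31 = 4·7 + 3, fails this test → Out.
53: 53 = 4·13 + 1, fails this test → Out.
39: 39 = 4·9 + 3, fails this test → Out.
71: 71 = 4·17 + 3, fails this test → Out.
76: 76 = 4·19, meets the rule → In.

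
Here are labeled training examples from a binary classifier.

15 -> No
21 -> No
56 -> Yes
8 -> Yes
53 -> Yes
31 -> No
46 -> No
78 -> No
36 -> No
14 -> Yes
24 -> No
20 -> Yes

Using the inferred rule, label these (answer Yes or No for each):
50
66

The common property of the 'Yes' items is: ≡ 2 (mod 3). No 'No' item has it.
50: Yes (50 mod 3 = 2).
66: No (66 mod 3 = 0).

Yes, No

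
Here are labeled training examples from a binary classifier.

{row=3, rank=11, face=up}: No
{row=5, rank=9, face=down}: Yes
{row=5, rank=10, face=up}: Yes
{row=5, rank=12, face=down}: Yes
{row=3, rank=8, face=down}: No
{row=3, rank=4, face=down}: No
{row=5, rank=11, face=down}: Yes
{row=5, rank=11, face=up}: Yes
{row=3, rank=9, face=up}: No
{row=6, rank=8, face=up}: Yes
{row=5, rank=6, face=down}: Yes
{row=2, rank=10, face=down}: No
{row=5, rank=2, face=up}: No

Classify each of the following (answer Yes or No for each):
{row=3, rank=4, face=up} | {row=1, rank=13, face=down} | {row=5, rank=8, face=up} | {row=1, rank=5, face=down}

No, No, Yes, No

The pattern is that an item is 'Yes' exactly when: rank ≥ 4 AND row ≥ 5.
{row=3, rank=4, face=up} → rank = 4, row = 3 → No.
{row=1, rank=13, face=down} → rank = 13, row = 1 → No.
{row=5, rank=8, face=up} → rank = 8, row = 5 → Yes.
{row=1, rank=5, face=down} → rank = 5, row = 1 → No.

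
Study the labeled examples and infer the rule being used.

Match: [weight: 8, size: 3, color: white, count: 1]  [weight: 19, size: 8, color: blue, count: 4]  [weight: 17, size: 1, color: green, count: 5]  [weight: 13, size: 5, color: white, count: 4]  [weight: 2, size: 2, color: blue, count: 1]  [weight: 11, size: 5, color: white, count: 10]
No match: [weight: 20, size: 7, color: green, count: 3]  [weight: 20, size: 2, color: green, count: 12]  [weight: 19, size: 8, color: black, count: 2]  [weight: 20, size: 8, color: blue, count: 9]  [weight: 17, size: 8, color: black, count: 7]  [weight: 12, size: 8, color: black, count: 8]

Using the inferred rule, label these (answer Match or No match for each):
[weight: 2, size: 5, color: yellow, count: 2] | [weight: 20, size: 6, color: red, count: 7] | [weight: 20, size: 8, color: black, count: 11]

Match, No match, No match

The simplest hypothesis consistent with all the labels is: color is not black AND weight ≤ 19.
[weight: 2, size: 5, color: yellow, count: 2]: Match (color is yellow, weight = 2). [weight: 20, size: 6, color: red, count: 7]: No match (color is red, weight = 20). [weight: 20, size: 8, color: black, count: 11]: No match (color is black, weight = 20).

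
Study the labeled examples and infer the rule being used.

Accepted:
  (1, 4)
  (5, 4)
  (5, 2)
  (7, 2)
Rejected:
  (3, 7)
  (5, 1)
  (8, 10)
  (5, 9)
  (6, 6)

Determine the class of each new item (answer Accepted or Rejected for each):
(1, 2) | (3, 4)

Accepted, Accepted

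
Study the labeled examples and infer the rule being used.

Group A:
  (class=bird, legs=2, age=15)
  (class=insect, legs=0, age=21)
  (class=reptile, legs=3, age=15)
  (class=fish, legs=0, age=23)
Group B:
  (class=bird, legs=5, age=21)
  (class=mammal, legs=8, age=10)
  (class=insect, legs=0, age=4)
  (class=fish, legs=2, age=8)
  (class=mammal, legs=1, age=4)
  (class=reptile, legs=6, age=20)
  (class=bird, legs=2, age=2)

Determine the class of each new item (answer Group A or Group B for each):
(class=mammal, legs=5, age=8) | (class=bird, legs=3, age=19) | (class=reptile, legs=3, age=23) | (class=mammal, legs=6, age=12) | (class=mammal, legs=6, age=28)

The classifier is using: age ≥ 10 AND legs ≤ 3.
(class=mammal, legs=5, age=8) — age = 8, legs = 5, hence Group B.
(class=bird, legs=3, age=19) — age = 19, legs = 3, hence Group A.
(class=reptile, legs=3, age=23) — age = 23, legs = 3, hence Group A.
(class=mammal, legs=6, age=12) — age = 12, legs = 6, hence Group B.
(class=mammal, legs=6, age=28) — age = 28, legs = 6, hence Group B.

Group B, Group A, Group A, Group B, Group B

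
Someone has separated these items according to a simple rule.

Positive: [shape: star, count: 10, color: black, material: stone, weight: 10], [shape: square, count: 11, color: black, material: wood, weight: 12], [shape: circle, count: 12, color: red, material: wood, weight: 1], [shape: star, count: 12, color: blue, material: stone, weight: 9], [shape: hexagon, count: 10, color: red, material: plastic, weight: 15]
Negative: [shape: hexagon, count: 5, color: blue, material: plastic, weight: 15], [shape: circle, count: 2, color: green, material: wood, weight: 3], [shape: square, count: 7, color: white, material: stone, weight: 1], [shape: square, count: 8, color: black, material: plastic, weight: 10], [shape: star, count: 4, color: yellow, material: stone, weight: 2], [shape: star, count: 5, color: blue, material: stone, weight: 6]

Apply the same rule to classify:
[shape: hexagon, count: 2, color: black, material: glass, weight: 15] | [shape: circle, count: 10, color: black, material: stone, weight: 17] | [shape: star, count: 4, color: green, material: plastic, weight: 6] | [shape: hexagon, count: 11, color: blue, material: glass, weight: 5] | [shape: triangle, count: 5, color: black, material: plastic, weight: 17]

Negative, Positive, Negative, Positive, Negative

Rule: count ≥ 10. This holds for each 'Positive' example and fails for each 'Negative' one.
[shape: hexagon, count: 2, color: black, material: glass, weight: 15]: Negative (count = 2). [shape: circle, count: 10, color: black, material: stone, weight: 17]: Positive (count = 10). [shape: star, count: 4, color: green, material: plastic, weight: 6]: Negative (count = 4). [shape: hexagon, count: 11, color: blue, material: glass, weight: 5]: Positive (count = 11). [shape: triangle, count: 5, color: black, material: plastic, weight: 17]: Negative (count = 5).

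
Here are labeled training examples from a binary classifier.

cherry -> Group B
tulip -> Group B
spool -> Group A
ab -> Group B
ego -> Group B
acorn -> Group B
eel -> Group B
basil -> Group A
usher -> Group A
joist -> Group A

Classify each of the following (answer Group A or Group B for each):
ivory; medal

Group B, Group B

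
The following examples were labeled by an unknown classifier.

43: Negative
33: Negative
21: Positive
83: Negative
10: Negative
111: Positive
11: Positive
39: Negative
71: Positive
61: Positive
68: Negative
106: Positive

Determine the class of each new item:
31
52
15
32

The classifier is using: ≡ 1 (mod 5).
31: Positive (31 mod 5 = 1). 52: Negative (52 mod 5 = 2). 15: Negative (15 mod 5 = 0). 32: Negative (32 mod 5 = 2).

Positive, Negative, Negative, Negative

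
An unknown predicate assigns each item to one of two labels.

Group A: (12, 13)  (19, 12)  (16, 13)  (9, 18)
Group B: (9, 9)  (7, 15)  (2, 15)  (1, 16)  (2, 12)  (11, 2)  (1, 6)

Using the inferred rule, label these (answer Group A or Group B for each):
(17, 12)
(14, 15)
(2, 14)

Group A, Group A, Group B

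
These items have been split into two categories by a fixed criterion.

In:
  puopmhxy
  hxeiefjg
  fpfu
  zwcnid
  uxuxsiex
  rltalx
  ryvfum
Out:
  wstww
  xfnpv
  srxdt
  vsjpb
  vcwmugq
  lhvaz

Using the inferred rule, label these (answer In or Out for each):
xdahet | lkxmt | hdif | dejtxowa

In, Out, In, In

The pattern is that an item is 'In' exactly when: even length.
xdahet: length 6 — matches, so In. lkxmt: length 5 — fails the rule, so Out. hdif: length 4 — matches, so In. dejtxowa: length 8 — matches, so In.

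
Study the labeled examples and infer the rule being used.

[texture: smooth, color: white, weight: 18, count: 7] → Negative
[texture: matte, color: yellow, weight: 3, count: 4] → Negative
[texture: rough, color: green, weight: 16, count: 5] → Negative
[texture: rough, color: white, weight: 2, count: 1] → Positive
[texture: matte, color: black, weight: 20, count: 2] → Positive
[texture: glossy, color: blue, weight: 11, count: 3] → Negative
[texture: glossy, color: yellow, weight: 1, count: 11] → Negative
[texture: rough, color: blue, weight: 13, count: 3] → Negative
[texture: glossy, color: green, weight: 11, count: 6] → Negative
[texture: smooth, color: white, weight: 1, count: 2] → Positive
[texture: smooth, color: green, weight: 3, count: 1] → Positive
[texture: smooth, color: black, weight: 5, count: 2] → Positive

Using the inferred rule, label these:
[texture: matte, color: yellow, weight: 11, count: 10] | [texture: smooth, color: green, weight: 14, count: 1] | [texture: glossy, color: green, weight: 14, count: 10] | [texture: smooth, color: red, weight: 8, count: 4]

Negative, Positive, Negative, Negative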